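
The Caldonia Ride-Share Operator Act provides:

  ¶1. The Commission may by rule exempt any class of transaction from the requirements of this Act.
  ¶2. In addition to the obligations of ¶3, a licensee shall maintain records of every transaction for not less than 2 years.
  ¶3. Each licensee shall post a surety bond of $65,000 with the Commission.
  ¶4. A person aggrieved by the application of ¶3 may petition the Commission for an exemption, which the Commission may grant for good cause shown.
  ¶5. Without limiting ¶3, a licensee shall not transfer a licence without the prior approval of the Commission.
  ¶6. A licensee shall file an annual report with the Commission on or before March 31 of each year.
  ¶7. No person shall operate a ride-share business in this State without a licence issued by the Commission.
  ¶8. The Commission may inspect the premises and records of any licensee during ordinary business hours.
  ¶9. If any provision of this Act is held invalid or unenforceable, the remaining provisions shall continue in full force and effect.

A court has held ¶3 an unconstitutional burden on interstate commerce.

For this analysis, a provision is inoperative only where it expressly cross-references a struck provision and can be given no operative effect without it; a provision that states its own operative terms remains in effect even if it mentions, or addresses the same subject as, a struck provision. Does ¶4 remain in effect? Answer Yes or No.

No

¶3 is struck. ¶4 merely fixes the exemption procedure for ¶3; with ¶3 gone it has nothing to operate on and falls away. Although ¶5 refers to ¶3, its operative terms do not depend on ¶3, so it remains in effect. ¶2 mentions ¶3 but its own obligation stands independently of ¶3, so ¶2 is not affected. Under the severability clause in ¶9, the remaining provisions continue in force. That leaves ¶1, ¶2, ¶5, ¶6, ¶7, ¶8, and ¶9 in effect. ¶4 is among the inoperative provisions, so the answer is no.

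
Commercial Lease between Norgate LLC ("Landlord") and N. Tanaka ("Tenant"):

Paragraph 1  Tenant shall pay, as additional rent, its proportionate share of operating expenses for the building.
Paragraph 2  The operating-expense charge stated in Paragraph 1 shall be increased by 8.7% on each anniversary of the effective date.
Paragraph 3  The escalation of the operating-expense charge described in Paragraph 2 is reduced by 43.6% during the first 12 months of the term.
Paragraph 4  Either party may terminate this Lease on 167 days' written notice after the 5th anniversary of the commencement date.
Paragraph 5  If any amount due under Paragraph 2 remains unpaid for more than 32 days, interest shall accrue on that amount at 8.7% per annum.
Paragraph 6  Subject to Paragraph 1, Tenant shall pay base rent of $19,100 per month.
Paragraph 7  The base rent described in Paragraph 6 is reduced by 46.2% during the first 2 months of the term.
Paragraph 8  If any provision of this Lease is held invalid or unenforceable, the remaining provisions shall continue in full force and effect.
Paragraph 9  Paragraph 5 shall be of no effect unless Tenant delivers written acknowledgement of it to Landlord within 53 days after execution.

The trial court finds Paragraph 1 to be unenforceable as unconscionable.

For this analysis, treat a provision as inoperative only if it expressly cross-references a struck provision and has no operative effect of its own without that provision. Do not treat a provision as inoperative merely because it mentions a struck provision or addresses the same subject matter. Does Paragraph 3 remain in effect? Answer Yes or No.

Paragraph 1 is struck. The whole of Paragraph 2 is the escalation of the operating-expense charge, defined by reference to Paragraph 1, so Paragraph 2 cannot stand once Paragraph 1 is removed. The whole of Paragraph 3 is the introductory reduction to the escalation of the operating-expense charge, defined by reference to Paragraph 2, so Paragraph 3 cannot stand once Paragraph 2 is removed. Paragraph 5 does nothing except set the default interest on the escalation of the operating-expense charge by reference to Paragraph 2; with Paragraph 2 gone it has no independent effect and is inoperative. Paragraph 9 has no operative effect of its own apart from Paragraph 5 and is therefore inoperative. Although Paragraph 6 refers to Paragraph 1, its operative terms do not depend on Paragraph 1, so it remains in effect. Under the severability clause in Paragraph 8, the remaining provisions continue in force. Paragraph 4, Paragraph 6, Paragraph 7, and Paragraph 8 remain in effect. Paragraph 3 is among the inoperative provisions, so the answer is no.

No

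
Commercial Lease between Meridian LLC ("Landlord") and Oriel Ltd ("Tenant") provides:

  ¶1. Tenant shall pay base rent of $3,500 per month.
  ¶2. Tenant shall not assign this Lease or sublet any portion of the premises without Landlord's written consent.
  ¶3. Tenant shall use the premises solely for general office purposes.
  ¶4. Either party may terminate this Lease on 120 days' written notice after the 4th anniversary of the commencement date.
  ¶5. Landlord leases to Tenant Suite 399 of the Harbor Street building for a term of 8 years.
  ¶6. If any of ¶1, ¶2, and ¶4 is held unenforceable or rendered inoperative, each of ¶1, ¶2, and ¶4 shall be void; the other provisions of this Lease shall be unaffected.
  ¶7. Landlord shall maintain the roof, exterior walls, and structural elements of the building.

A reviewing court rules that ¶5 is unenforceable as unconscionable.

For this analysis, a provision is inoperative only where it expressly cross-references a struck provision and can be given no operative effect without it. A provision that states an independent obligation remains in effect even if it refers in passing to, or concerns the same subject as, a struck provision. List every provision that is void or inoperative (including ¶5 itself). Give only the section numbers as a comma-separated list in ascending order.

¶5 is struck. No other provision's operative terms depend on ¶5. ¶6 ties ¶1, ¶2, and ¶4 together, but none of those is affected here; the remaining provisions continue in force under ¶6. That leaves ¶1, ¶2, ¶3, ¶4, ¶6, and ¶7 in effect.

5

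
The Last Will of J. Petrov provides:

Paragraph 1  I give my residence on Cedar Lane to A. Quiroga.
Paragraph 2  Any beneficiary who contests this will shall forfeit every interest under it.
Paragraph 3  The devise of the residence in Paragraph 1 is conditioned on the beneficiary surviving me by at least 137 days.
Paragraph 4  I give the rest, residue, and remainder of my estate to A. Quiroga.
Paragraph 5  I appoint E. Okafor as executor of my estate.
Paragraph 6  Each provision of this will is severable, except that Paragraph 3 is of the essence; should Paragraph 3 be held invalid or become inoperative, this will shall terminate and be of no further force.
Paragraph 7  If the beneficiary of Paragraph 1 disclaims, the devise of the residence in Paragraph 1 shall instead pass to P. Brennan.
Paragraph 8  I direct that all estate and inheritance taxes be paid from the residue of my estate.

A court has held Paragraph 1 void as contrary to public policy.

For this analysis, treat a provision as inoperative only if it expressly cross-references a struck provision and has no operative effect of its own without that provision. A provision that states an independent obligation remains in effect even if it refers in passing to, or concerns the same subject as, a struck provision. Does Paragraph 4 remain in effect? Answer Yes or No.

Paragraph 1 is struck. Paragraph 3 merely fixes the survivorship condition on Paragraph 1; with Paragraph 1 gone it has nothing to operate on and falls away. Paragraph 7 has no operative effect of its own apart from Paragraph 1 and is therefore inoperative. Paragraph 6 makes Paragraph 3 an essential term, and Paragraph 3 has been rendered inoperative by the cascade; under Paragraph 6, the entire will is therefore void. No provision of the will survives. Paragraph 4 is among the inoperative provisions, so the answer is no.

No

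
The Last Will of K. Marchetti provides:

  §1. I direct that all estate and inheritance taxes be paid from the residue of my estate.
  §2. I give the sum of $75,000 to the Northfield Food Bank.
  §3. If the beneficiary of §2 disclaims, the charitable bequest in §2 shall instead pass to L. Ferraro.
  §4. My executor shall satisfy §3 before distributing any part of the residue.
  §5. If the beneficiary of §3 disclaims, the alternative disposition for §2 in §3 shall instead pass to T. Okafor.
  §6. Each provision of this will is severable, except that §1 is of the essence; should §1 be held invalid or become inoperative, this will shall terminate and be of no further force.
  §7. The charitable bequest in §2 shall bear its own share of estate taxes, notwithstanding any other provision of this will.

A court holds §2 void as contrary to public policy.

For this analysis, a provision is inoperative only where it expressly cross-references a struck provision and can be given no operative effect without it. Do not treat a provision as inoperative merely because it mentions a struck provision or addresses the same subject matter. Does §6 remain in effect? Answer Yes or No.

Yes

§2 is struck. §3 merely fixes the alternative disposition for §2; with §2 gone it has nothing to operate on and falls away. §7 has no operative effect of its own apart from §2 and is therefore inoperative. §4 operates only by reference to §3, so it falls with §3. §5 operates only by reference to §3, so it falls with §3. §6 makes §1 an essential term, but §1 is unaffected, so the severability proviso in §6 preserves the remaining provisions. §1 and §6 remain in effect. §6 is among the surviving provisions, so the answer is yes.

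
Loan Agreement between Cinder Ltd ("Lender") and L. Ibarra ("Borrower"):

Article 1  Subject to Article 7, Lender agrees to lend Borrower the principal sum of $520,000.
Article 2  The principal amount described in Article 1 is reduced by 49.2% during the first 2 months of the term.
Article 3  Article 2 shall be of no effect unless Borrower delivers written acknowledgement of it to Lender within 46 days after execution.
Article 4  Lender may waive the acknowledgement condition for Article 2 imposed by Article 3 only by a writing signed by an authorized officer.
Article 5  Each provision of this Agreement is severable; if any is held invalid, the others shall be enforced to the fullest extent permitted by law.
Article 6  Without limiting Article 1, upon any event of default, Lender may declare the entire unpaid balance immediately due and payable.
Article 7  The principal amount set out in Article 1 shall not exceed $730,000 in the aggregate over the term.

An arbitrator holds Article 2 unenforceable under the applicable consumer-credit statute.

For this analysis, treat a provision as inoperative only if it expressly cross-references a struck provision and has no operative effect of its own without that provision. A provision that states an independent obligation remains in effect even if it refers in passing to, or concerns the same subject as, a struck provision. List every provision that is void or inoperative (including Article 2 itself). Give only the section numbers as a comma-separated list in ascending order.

Article 2 is struck. Article 3 has no operative effect of its own apart from Article 2 and is therefore inoperative. Article 4 operates only by reference to Article 3, so it falls with Article 3. Article 5 is a severability clause and preserves every provision that can still be given independent effect. The provisions still in force are Article 1, Article 5, Article 6, and Article 7.

2, 3, 4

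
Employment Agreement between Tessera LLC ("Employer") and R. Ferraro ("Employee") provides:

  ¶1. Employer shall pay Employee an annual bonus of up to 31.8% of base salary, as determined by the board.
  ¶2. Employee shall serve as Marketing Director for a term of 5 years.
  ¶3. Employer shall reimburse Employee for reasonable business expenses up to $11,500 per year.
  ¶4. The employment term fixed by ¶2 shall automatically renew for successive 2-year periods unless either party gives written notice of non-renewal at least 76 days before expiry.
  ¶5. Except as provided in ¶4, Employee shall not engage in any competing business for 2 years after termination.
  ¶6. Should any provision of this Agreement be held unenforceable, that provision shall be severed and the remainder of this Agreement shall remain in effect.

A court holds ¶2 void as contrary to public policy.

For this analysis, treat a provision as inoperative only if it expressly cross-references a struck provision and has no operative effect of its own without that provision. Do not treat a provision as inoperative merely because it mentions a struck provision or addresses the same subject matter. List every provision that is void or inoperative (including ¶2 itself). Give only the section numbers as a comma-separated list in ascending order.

2, 4

¶2 is struck. ¶4 has no operative effect of its own apart from ¶2 and is therefore inoperative. Although ¶5 refers to ¶4, its operative terms do not depend on ¶4, so it remains in effect. Under the severability clause in ¶6, the remaining provisions continue in force. That leaves ¶1, ¶3, ¶5, and ¶6 in effect.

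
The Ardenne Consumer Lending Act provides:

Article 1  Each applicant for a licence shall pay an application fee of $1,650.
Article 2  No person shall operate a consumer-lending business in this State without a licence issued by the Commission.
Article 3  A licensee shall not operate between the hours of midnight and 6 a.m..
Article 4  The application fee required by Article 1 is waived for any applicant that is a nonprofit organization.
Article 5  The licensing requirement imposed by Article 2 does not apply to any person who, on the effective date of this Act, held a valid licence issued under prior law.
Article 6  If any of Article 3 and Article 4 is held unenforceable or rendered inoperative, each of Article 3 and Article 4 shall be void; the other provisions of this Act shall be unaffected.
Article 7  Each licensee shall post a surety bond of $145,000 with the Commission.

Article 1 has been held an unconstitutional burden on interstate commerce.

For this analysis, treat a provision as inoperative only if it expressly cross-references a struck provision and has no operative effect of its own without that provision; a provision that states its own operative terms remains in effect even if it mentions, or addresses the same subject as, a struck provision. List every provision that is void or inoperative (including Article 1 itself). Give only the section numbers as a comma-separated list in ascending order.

Article 1 is struck. Article 4 does nothing except set the nonprofit waiver of the application fee by reference to Article 1; with Article 1 gone it has no independent effect and is inoperative. Article 6 declares Article 3 and Article 4 mutually dependent; since one of them has fallen, all of them are of no effect. That brings down Article 3 as well. The remainder continues in force under Article 6. That leaves Article 2, Article 5, Article 6, and Article 7 in effect.

1, 3, 4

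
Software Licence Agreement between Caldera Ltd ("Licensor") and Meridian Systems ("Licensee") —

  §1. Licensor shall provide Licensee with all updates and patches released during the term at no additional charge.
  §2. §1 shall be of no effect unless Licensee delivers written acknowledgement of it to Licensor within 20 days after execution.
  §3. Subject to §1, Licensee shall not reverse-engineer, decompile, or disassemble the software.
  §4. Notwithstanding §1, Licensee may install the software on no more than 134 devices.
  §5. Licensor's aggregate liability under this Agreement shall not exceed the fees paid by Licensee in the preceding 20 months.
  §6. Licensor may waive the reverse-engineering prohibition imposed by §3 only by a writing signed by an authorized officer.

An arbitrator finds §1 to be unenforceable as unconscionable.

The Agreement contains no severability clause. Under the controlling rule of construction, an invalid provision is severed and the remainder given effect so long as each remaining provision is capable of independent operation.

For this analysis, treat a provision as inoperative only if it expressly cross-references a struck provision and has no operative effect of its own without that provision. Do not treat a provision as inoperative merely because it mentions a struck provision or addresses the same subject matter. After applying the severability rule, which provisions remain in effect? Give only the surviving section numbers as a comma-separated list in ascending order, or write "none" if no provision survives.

3, 4, 5, 6

§1 is struck. §2 has no operative effect of its own apart from §1 and is therefore inoperative. §3 mentions §1 but its own obligation stands independently of §1, so §3 is not affected. §4 mentions §1 but its own obligation stands independently of §1, so §4 is not affected. Under the stated default rule, only provisions that cannot operate independently fall away; the rest are enforced. The provisions still in force are §3, §4, §5, and §6.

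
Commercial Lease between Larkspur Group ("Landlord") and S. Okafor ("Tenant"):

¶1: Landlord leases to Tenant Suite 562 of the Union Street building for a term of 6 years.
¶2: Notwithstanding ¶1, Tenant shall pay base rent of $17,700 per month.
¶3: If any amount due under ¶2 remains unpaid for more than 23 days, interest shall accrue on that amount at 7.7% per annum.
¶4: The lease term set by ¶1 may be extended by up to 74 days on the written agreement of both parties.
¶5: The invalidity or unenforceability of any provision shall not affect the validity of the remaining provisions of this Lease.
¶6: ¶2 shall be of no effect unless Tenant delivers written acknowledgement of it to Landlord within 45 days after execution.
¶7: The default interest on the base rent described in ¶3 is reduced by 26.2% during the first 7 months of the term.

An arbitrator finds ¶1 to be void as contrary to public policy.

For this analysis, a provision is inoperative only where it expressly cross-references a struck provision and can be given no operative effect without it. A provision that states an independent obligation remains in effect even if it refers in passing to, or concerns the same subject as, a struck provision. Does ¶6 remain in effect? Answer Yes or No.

Yes

¶1 is struck. ¶4 has no operative effect of its own apart from ¶1 and is therefore inoperative. Although ¶2 refers to ¶1, its operative terms do not depend on ¶1, so it remains in effect. Under the severability clause in ¶5, the remaining provisions continue in force. The provisions still in force are ¶2, ¶3, ¶5, ¶6, and ¶7. ¶6 is among the surviving provisions, so the answer is yes.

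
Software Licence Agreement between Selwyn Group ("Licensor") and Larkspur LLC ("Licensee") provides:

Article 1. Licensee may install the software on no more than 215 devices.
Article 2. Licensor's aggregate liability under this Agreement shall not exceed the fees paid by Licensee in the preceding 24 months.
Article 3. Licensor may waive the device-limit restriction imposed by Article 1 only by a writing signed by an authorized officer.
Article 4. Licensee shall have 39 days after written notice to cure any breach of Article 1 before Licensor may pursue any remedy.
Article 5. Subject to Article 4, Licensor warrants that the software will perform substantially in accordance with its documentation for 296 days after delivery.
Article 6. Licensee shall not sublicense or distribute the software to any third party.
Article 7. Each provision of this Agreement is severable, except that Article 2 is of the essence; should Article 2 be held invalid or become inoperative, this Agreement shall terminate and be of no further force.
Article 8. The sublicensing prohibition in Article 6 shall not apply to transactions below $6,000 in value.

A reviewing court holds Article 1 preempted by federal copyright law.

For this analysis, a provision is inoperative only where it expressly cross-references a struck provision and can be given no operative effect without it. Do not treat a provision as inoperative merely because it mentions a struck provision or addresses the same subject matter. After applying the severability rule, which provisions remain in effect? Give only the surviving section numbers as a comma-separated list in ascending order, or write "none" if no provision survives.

2, 5, 6, 7, 8

Article 1 is struck. The only function of Article 3 is the waiver condition for Article 1, so it cannot stand once Article 1 is removed. Article 4 operates only by reference to Article 1, so it falls with Article 1. Although Article 5 refers to Article 4, its operative terms do not depend on Article 4, so it remains in effect. Article 7 makes Article 2 an essential term, but Article 2 is unaffected, so the severability proviso in Article 7 preserves the remaining provisions. That leaves Article 2, Article 5, Article 6, Article 7, and Article 8 in effect.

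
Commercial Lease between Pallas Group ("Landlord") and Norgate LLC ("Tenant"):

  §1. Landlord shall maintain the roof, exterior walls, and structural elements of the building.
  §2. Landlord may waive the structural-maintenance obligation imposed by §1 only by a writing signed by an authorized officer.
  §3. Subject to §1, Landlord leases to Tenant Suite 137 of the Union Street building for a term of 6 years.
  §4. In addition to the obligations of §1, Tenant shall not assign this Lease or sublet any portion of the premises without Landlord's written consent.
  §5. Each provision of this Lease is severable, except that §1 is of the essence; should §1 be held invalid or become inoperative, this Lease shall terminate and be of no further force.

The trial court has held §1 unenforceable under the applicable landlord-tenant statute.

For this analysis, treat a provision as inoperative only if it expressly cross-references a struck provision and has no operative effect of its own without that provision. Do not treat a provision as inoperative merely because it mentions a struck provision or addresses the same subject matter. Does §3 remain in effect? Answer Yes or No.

§1 is struck. §2 merely fixes the waiver condition for §1; with §1 gone it has nothing to operate on and falls away. §5 makes §1 an essential term, and §1 is the provision held invalid; under §5, the entire Lease is therefore void. No provision of the Lease survives. §3 is among the inoperative provisions, so the answer is no.

No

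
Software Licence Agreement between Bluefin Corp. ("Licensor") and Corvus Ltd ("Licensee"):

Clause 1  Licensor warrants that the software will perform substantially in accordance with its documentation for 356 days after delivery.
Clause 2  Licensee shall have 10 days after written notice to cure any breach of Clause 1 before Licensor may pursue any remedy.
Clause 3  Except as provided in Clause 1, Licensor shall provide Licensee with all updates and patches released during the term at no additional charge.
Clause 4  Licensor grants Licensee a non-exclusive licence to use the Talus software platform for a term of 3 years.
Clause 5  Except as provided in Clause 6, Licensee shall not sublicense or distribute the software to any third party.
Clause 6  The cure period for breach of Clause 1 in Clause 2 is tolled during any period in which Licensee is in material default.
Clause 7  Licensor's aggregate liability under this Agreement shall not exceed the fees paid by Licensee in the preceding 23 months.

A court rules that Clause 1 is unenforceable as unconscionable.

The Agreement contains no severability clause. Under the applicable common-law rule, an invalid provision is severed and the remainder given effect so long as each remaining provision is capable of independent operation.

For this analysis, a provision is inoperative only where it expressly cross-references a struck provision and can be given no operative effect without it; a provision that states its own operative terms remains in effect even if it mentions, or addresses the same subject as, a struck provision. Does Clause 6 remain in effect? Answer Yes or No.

Clause 1 is struck. The only function of Clause 2 is the cure period for breach of Clause 1, so it cannot stand once Clause 1 is removed. Clause 6 does nothing except set the tolling of the cure period for breach of Clause 1 by reference to Clause 2; with Clause 2 gone it has no independent effect and is inoperative. Clause 3 mentions Clause 1 but its own obligation stands independently of Clause 1, so Clause 3 is not affected. Clause 5 mentions Clause 6 but its own obligation stands independently of Clause 6, so Clause 5 is not affected. With no severability clause, the stated default rule severs what cannot stand and enforces each remaining provision that can operate on its own. The provisions still in force are Clause 3, Clause 4, Clause 5, and Clause 7. Clause 6 is among the inoperative provisions, so the answer is no.

No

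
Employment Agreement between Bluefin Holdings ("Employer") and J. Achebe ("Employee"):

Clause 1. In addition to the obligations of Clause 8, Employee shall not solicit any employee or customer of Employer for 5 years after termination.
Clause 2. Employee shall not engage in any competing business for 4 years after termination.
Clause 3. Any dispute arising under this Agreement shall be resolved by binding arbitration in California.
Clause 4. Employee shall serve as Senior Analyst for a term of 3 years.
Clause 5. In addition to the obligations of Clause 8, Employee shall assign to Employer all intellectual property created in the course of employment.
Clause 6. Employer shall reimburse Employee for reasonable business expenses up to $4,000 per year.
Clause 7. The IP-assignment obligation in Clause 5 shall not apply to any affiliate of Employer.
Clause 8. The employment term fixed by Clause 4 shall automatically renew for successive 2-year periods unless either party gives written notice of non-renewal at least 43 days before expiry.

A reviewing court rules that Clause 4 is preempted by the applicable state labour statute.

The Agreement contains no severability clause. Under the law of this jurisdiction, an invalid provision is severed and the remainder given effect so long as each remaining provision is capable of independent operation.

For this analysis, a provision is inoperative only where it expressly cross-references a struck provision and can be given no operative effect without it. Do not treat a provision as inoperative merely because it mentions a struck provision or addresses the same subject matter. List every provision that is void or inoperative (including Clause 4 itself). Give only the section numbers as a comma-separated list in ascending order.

Clause 4 is struck. The whole of Clause 8 is the renewal of the employment term, defined by reference to Clause 4, so Clause 8 cannot stand once Clause 4 is removed. Although Clause 1 refers to Clause 8, its operative terms do not depend on Clause 8, so it remains in effect. Although Clause 5 refers to Clause 8, its operative terms do not depend on Clause 8, so it remains in effect. With no severability clause, the stated default rule severs what cannot stand and enforces each remaining provision that can operate on its own. That leaves Clause 1, Clause 2, Clause 3, Clause 5, Clause 6, and Clause 7 in effect.

4, 8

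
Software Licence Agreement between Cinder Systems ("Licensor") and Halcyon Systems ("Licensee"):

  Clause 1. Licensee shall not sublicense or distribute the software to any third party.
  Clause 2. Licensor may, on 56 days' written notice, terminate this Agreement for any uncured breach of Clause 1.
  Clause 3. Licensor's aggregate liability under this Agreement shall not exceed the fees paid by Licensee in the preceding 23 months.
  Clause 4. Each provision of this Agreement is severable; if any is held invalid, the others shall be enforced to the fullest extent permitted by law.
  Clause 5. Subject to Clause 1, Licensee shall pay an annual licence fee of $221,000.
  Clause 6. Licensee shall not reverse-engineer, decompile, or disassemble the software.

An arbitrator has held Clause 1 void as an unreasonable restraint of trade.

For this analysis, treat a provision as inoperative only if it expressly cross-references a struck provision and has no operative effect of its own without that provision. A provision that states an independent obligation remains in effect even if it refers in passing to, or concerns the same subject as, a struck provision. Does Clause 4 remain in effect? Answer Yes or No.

Clause 1 is struck. The only function of Clause 2 is the termination right for breach of Clause 1, so it cannot stand once Clause 1 is removed. Clause 5 mentions Clause 1 but its own obligation stands independently of Clause 1, so Clause 5 is not affected. Under the severability clause in Clause 4, the remaining provisions continue in force. The provisions still in force are Clause 3, Clause 4, Clause 5, and Clause 6. Clause 4 is among the surviving provisions, so the answer is yes.

Yes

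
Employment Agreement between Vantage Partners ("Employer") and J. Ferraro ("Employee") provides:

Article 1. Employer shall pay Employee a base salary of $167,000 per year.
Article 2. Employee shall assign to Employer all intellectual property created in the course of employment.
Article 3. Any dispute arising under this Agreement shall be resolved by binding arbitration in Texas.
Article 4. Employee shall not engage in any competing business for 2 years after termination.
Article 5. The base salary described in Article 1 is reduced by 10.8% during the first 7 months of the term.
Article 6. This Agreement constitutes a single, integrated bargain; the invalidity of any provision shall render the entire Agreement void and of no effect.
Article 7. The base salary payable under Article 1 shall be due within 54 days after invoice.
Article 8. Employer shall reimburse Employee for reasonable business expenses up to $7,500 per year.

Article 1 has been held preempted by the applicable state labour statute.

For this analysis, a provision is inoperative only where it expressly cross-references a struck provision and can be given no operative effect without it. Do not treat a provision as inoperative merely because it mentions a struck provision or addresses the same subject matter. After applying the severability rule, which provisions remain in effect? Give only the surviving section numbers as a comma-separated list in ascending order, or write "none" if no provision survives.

none

Article 1 is struck. Article 5 does nothing except set the introductory reduction to the base salary by reference to Article 1; with Article 1 gone it has no independent effect and is inoperative. The whole of Article 7 is the payment deadline for the base salary, defined by reference to Article 1, so Article 7 cannot stand once Article 1 is removed. Article 6 provides that the Agreement is not severable, so the invalidity of any one provision voids the entire Agreement. No provision of the Agreement survives.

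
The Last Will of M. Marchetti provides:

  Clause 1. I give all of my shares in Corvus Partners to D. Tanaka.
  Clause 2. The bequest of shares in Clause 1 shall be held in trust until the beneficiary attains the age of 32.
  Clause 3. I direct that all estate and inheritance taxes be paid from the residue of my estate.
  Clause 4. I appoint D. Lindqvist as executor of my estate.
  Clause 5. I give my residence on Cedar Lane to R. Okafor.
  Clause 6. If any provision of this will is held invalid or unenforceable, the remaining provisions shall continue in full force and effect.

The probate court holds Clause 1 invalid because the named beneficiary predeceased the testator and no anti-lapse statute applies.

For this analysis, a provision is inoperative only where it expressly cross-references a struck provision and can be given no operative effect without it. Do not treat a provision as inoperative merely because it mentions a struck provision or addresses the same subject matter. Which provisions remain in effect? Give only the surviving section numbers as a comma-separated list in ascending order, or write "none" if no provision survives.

3, 4, 5, 6

Clause 1 is struck. Clause 2 has no operative effect of its own apart from Clause 1 and is therefore inoperative. Clause 6 is a severability clause and preserves every provision that can still be given independent effect. Clause 3, Clause 4, Clause 5, and Clause 6 remain in effect.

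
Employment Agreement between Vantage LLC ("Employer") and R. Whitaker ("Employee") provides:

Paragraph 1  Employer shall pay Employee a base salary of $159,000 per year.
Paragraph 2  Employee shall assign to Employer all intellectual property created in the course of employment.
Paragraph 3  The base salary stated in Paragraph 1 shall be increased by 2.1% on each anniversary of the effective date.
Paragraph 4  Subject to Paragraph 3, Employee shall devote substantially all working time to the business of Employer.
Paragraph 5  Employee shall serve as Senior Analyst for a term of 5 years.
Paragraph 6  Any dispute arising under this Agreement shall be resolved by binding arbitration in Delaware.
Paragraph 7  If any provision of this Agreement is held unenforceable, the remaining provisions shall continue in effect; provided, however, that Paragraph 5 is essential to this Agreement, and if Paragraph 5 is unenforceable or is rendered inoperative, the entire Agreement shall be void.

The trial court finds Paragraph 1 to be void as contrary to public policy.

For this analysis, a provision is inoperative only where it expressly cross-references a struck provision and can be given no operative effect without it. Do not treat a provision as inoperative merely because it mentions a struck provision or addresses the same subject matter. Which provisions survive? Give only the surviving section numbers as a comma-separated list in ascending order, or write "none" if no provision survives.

Paragraph 1 is struck. Paragraph 3 operates only by reference to Paragraph 1, so it falls with Paragraph 1. Paragraph 4 mentions Paragraph 3 but its own obligation stands independently of Paragraph 3, so Paragraph 4 is not affected. Paragraph 7 makes Paragraph 5 an essential term, but Paragraph 5 is unaffected, so the severability proviso in Paragraph 7 preserves the remaining provisions. Paragraph 2, Paragraph 4, Paragraph 5, Paragraph 6, and Paragraph 7 remain in effect.

2, 4, 5, 6, 7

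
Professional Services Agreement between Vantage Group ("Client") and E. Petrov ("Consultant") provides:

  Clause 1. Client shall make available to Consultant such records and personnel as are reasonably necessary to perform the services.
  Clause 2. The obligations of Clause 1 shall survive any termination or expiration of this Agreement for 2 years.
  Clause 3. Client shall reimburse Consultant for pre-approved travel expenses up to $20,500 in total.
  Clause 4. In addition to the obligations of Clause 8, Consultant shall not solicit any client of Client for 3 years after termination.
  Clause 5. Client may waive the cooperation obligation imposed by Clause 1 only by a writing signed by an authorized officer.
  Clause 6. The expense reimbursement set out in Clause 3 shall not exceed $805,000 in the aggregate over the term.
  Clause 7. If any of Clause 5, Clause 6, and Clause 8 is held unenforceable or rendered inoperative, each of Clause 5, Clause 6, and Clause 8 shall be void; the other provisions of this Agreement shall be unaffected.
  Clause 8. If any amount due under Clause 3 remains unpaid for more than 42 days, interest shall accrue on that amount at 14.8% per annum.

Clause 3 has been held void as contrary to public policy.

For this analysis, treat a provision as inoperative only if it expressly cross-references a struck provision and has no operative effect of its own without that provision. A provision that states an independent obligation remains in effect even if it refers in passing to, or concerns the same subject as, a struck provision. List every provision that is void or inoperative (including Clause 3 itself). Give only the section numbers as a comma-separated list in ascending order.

Clause 3 is struck. Clause 6 has no operative effect of its own apart from Clause 3 and is therefore inoperative. Clause 8 has no operative effect of its own apart from Clause 3 and is therefore inoperative. Clause 4 mentions Clause 8 but its own obligation stands independently of Clause 8, so Clause 4 is not affected. Clause 7 declares Clause 5, Clause 6, and Clause 8 mutually dependent; since one of them has fallen, all of them are of no effect. That brings down Clause 5 as well. The remainder continues in force under Clause 7. That leaves Clause 1, Clause 2, Clause 4, and Clause 7 in effect.

3, 5, 6, 8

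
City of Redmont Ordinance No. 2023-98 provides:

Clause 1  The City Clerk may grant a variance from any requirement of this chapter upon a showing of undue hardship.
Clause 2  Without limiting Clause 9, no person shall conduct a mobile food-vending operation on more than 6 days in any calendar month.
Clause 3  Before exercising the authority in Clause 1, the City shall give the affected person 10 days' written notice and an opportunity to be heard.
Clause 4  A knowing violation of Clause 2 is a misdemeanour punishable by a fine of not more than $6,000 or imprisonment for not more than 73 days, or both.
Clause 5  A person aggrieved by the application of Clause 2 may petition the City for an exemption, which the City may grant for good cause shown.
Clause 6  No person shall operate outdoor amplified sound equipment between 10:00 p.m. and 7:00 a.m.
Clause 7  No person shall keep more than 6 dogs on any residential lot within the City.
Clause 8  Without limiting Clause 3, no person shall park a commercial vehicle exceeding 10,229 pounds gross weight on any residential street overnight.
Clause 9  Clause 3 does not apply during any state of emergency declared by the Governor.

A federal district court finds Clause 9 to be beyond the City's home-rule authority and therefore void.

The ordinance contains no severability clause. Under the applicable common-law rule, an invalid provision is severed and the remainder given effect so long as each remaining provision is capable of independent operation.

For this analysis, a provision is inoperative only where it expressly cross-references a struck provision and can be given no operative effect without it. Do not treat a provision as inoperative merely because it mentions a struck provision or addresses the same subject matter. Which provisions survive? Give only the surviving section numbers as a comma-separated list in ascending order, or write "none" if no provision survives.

1, 2, 3, 4, 5, 6, 7, 8

Clause 9 is struck. Although Clause 2 refers to Clause 9, its operative terms do not depend on Clause 9, so it remains in effect. No other provision's operative terms depend on Clause 9. With no severability clause, the stated default rule severs what cannot stand and enforces each remaining provision that can operate on its own. Clause 1, Clause 2, Clause 3, Clause 4, Clause 5, Clause 6, Clause 7, and Clause 8 remain in effect.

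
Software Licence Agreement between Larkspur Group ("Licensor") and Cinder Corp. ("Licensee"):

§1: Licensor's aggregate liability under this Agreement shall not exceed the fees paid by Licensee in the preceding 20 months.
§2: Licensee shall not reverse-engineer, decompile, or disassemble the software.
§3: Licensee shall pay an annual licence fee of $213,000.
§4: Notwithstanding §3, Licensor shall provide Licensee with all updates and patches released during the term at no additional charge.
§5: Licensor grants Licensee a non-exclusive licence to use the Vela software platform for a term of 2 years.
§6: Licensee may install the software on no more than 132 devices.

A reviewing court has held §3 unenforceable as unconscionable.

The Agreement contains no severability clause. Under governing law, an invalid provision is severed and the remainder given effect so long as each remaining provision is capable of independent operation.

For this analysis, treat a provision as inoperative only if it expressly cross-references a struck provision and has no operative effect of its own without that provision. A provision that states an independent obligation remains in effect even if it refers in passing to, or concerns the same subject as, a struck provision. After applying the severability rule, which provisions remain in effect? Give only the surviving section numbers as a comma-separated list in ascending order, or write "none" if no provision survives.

1, 2, 4, 5, 6

§3 is struck. §4 mentions §3 but its own obligation stands independently of §3, so §4 is not affected. Nothing else in the Agreement is defined by reference to §3. With no severability clause, the stated default rule severs what cannot stand and enforces each remaining provision that can operate on its own. The provisions still in force are §1, §2, §4, §5, and §6.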